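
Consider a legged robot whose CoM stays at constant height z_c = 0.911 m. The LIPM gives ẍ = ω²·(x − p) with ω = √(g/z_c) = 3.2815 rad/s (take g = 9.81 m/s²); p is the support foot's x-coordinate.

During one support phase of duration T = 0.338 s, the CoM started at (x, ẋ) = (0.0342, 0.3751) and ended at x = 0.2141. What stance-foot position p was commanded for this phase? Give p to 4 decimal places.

p = -0.0032

ωT = 3.2815·0.338 = 1.109147; cosh(ωT) = 1.680806, sinh(ωT) = 1.350965
x(T) = p + (x₀−p)·cosh(ωT) + (ẋ₀/ω)·sinh(ωT) ⇒ p·(1 − cosh) = x(T) − x₀·cosh − (ẋ₀/ω)·sinh
numerator   = 0.2141 − (0.0342)·1.680806 − (0.3751/3.2815)·1.350965 = 0.002191
denominator = 1 − 1.680806 = -0.680806
p = 0.002191 / -0.680806 = -0.0032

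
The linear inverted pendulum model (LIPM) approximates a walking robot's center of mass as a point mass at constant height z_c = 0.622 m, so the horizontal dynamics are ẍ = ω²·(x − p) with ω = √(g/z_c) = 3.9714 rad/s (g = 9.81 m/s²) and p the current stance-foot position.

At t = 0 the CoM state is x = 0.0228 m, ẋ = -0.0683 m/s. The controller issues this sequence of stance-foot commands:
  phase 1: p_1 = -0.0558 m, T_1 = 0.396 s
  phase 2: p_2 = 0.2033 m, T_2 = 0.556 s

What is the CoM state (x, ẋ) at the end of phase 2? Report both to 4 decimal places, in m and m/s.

x = 0.3577, ẋ = 0.7176

phase 1: p=-0.0558, T=0.396, ωT=1.572674, cosh=2.513505, sinh=2.306015; start (x,ẋ)=(0.022800, -0.068300) → end (x,ẋ)=(0.102103, 0.548155)
phase 2: p=0.2033, T=0.556, ωT=2.208098, cosh=4.604154, sinh=4.494244; start (x,ẋ)=(0.102103, 0.548155) → end (x,ẋ)=(0.357693, 0.717576)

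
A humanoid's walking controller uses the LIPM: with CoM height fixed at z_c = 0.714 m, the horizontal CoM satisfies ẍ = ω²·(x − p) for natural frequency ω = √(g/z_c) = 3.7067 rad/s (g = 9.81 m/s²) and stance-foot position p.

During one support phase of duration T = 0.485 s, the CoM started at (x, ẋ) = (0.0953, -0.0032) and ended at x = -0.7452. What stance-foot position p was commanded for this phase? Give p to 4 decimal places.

p = 0.4942

ωT = 3.7067·0.485 = 1.797750; cosh(ωT) = 3.100860, sinh(ωT) = 2.935188
x(T) = p + (x₀−p)·cosh(ωT) + (ẋ₀/ω)·sinh(ωT) ⇒ p·(1 − cosh) = x(T) − x₀·cosh − (ẋ₀/ω)·sinh
numerator   = -0.7452 − (0.0953)·3.100860 − (-0.0032/3.7067)·2.935188 = -1.038178
denominator = 1 − 3.100860 = -2.100860
p = -1.038178 / -2.100860 = 0.4942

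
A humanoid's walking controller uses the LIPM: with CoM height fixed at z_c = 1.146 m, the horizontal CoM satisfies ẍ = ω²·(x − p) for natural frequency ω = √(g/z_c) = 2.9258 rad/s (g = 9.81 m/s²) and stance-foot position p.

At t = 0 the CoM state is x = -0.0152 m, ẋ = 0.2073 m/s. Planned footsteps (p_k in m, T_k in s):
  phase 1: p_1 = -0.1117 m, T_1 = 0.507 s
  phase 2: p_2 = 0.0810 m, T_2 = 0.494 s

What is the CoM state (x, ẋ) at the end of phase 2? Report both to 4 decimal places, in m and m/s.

x = 1.2152, ẋ = 3.4473

phase 1: p=-0.1117, T=0.507, ωT=1.483381, cosh=2.317346, sinh=2.090476; start (x,ẋ)=(-0.015200, 0.207300) → end (x,ẋ)=(0.260039, 1.070610)
phase 2: p=0.0810, T=0.494, ωT=1.445345, cosh=2.239491, sinh=2.003826; start (x,ẋ)=(0.260039, 1.070610) → end (x,ẋ)=(1.215197, 3.447291)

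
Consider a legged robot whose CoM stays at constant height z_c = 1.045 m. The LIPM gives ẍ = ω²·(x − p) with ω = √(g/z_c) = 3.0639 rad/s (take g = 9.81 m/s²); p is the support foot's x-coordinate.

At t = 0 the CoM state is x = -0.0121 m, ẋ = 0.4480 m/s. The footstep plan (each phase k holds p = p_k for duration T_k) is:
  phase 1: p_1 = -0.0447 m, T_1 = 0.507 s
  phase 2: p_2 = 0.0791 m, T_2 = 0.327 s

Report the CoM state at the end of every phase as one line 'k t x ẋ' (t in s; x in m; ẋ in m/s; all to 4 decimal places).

phase 1: p=-0.0447, T=0.507, ωT=1.553397, cosh=2.469516, sinh=2.257988; start (x,ẋ)=(-0.012100, 0.448000) → end (x,ẋ)=(0.365967, 1.331878)
phase 2: p=0.0791, T=0.327, ωT=1.001895, cosh=1.545311, sinh=1.178128; start (x,ẋ)=(0.365967, 1.331878) → end (x,ẋ)=(1.034531, 3.093658)

1 0.5070 0.3660 1.3319
2 0.8340 1.0345 3.0937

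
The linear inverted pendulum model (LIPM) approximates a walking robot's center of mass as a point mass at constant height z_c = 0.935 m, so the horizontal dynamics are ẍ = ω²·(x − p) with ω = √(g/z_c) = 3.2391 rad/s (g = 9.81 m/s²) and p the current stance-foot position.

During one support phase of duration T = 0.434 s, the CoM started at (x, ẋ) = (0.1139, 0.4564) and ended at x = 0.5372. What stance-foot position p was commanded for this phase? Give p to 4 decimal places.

ωT = 3.2391·0.434 = 1.405769; cosh(ωT) = 2.161921, sinh(ωT) = 1.916743
x(T) = p + (x₀−p)·cosh(ωT) + (ẋ₀/ω)·sinh(ωT) ⇒ p·(1 − cosh) = x(T) − x₀·cosh − (ẋ₀/ω)·sinh
numerator   = 0.5372 − (0.1139)·2.161921 − (0.4564/3.2391)·1.916743 = 0.020882
denominator = 1 − 2.161921 = -1.161921
p = 0.020882 / -1.161921 = -0.0180

p = -0.0180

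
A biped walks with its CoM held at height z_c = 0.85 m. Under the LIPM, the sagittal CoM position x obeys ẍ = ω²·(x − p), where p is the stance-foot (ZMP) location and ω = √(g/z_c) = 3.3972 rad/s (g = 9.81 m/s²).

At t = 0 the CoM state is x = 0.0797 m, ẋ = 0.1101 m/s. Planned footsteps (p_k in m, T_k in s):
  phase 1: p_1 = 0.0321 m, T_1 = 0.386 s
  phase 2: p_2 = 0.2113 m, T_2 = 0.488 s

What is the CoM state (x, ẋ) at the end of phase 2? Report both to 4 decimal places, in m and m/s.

phase 1: p=0.0321, T=0.386, ωT=1.311319, cosh=1.990265, sinh=1.720801; start (x,ẋ)=(0.079700, 0.110100) → end (x,ẋ)=(0.182606, 0.497393)
phase 2: p=0.2113, T=0.488, ωT=1.657834, cosh=2.719240, sinh=2.528689; start (x,ẋ)=(0.182606, 0.497393) → end (x,ẋ)=(0.503507, 1.106038)

x = 0.5035, ẋ = 1.1060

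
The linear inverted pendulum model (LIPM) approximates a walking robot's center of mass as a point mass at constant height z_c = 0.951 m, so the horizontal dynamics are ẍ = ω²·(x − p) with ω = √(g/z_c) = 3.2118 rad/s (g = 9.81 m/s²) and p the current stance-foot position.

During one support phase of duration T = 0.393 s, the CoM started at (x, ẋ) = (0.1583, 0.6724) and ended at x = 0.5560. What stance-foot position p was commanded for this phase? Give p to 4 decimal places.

ωT = 3.2118·0.393 = 1.262237; cosh(ωT) = 1.908169, sinh(ωT) = 1.625149
x(T) = p + (x₀−p)·cosh(ωT) + (ẋ₀/ω)·sinh(ωT) ⇒ p·(1 − cosh) = x(T) − x₀·cosh − (ẋ₀/ω)·sinh
numerator   = 0.5560 − (0.1583)·1.908169 − (0.6724/3.2118)·1.625149 = -0.086293
denominator = 1 − 1.908169 = -0.908169
p = -0.086293 / -0.908169 = 0.0950

p = 0.0950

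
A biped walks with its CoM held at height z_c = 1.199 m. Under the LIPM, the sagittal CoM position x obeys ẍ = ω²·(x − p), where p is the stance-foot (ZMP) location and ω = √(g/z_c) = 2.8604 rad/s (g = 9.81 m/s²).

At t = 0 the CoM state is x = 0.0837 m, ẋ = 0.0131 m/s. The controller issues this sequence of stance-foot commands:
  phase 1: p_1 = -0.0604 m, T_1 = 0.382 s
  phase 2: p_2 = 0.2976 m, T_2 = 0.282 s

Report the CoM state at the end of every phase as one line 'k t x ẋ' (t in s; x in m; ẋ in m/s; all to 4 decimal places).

1 0.3820 0.1847 0.5672
2 0.6640 0.3238 0.4723

phase 1: p=-0.0604, T=0.382, ωT=1.092673, cosh=1.658777, sinh=1.323458; start (x,ẋ)=(0.083700, 0.013100) → end (x,ẋ)=(0.184691, 0.567238)
phase 2: p=0.2976, T=0.282, ωT=0.806633, cosh=1.343355, sinh=0.896997; start (x,ẋ)=(0.184691, 0.567238) → end (x,ẋ)=(0.323804, 0.472303)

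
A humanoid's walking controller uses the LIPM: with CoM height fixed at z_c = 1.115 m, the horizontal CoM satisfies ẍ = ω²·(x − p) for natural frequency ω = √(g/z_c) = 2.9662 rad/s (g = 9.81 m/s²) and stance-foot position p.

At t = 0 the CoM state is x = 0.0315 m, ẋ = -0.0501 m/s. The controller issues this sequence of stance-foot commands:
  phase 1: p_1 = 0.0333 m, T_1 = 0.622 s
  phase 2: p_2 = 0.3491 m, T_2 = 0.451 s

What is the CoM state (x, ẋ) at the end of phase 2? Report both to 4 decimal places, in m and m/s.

x = -0.5190, ẋ = -2.3311

phase 1: p=0.0333, T=0.622, ωT=1.844976, cosh=3.242990, sinh=3.084961; start (x,ẋ)=(0.031500, -0.050100) → end (x,ẋ)=(-0.024643, -0.178945)
phase 2: p=0.3491, T=0.451, ωT=1.337756, cosh=2.036459, sinh=1.774025; start (x,ẋ)=(-0.024643, -0.178945) → end (x,ẋ)=(-0.519036, -2.331093)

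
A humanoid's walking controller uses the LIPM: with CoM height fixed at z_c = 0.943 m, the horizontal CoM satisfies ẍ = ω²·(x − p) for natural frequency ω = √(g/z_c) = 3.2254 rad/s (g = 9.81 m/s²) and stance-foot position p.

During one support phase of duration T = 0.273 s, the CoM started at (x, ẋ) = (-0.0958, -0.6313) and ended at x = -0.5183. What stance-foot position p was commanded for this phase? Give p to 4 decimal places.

ωT = 3.2254·0.273 = 0.880534; cosh(ωT) = 1.413375, sinh(ωT) = 0.998813
x(T) = p + (x₀−p)·cosh(ωT) + (ẋ₀/ω)·sinh(ωT) ⇒ p·(1 − cosh) = x(T) − x₀·cosh − (ẋ₀/ω)·sinh
numerator   = -0.5183 − (-0.0958)·1.413375 − (-0.6313/3.2254)·0.998813 = -0.187403
denominator = 1 − 1.413375 = -0.413375
p = -0.187403 / -0.413375 = 0.4533

p = 0.4533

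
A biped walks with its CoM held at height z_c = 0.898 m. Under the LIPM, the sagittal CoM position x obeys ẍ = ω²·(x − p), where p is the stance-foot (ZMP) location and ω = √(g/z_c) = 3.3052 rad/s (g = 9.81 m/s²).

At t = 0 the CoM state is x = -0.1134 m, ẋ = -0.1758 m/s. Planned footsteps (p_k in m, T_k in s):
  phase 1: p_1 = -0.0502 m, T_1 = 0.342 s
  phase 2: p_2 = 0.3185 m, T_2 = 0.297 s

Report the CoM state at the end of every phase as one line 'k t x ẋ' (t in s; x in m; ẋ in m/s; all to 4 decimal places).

phase 1: p=-0.0502, T=0.342, ωT=1.130378, cosh=1.709870, sinh=1.386959; start (x,ẋ)=(-0.113400, -0.175800) → end (x,ẋ)=(-0.232035, -0.590315)
phase 2: p=0.3185, T=0.297, ωT=0.981644, cosh=1.521768, sinh=1.147073; start (x,ẋ)=(-0.232035, -0.590315) → end (x,ẋ)=(-0.724155, -2.985568)

1 0.3420 -0.2320 -0.5903
2 0.6390 -0.7242 -2.9856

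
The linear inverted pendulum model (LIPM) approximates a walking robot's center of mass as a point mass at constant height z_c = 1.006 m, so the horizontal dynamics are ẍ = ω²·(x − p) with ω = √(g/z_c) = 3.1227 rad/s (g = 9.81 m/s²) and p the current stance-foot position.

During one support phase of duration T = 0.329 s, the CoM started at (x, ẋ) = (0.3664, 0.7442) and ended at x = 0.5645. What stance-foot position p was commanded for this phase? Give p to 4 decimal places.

ωT = 3.1227·0.329 = 1.027368; cosh(ωT) = 1.575826, sinh(ωT) = 1.217878
x(T) = p + (x₀−p)·cosh(ωT) + (ẋ₀/ω)·sinh(ωT) ⇒ p·(1 − cosh) = x(T) − x₀·cosh − (ẋ₀/ω)·sinh
numerator   = 0.5645 − (0.3664)·1.575826 − (0.7442/3.1227)·1.217878 = -0.303127
denominator = 1 − 1.575826 = -0.575826
p = -0.303127 / -0.575826 = 0.5264

p = 0.5264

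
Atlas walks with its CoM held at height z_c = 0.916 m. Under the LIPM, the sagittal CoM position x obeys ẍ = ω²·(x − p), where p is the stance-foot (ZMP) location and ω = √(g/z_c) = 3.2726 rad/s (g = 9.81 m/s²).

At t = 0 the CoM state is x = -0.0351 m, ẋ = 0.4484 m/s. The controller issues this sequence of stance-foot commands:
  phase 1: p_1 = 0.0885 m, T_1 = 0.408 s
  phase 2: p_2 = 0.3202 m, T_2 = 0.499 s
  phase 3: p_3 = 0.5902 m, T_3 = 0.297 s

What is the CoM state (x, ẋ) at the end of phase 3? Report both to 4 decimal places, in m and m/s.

x = -1.0514, ẋ = -4.9653

phase 1: p=0.0885, T=0.408, ωT=1.335221, cosh=2.031968, sinh=1.768868; start (x,ẋ)=(-0.035100, 0.448400) → end (x,ẋ)=(0.079713, 0.195639)
phase 2: p=0.3202, T=0.499, ωT=1.633027, cosh=2.657343, sinh=2.462006; start (x,ẋ)=(0.079713, 0.195639) → end (x,ẋ)=(-0.171676, -1.417764)
phase 3: p=0.5902, T=0.297, ωT=0.971962, cosh=1.510733, sinh=1.132393; start (x,ẋ)=(-0.171676, -1.417764) → end (x,ẋ)=(-1.051370, -4.965277)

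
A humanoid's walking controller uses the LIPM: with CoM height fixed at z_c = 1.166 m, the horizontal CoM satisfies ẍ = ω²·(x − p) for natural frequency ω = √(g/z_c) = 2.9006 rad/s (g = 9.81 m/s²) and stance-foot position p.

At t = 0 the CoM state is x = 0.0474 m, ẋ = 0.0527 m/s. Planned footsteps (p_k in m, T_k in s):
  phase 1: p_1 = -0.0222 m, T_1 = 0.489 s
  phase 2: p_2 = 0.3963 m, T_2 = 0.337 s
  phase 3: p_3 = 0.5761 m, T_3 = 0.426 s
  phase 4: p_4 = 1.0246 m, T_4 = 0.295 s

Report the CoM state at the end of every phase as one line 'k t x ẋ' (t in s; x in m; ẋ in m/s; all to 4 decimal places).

phase 1: p=-0.0222, T=0.489, ωT=1.418393, cosh=2.186291, sinh=1.944188; start (x,ẋ)=(0.047400, 0.052700) → end (x,ẋ)=(0.165289, 0.507714)
phase 2: p=0.3963, T=0.337, ωT=0.977502, cosh=1.517029, sinh=1.140780; start (x,ẋ)=(0.165289, 0.507714) → end (x,ẋ)=(0.245529, 0.005814)
phase 3: p=0.5761, T=0.426, ωT=1.235656, cosh=1.865639, sinh=1.574995; start (x,ẋ)=(0.245529, 0.005814) → end (x,ẋ)=(-0.037469, -1.499344)
phase 4: p=1.0246, T=0.295, ωT=0.855677, cosh=1.388981, sinh=0.963986; start (x,ẋ)=(-0.037469, -1.499344) → end (x,ẋ)=(-0.948886, -5.052251)

1 0.4890 0.1653 0.5077
2 0.8260 0.2455 0.0058
3 1.2520 -0.0375 -1.4993
4 1.5470 -0.9489 -5.0523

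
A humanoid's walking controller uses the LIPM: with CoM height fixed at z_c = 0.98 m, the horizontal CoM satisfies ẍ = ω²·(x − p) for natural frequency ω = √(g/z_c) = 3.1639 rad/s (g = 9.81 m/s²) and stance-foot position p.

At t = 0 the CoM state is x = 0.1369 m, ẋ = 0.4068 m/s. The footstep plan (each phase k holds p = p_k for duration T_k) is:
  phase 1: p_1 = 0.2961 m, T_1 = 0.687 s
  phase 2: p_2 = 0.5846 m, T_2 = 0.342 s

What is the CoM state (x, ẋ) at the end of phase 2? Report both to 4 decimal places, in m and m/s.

x = -0.2926, ẋ = -2.4310

phase 1: p=0.2961, T=0.687, ωT=2.173599, cosh=4.451816, sinh=4.338049; start (x,ẋ)=(0.136900, 0.406800) → end (x,ẋ)=(0.145138, -0.374045)
phase 2: p=0.5846, T=0.342, ωT=1.082054, cosh=1.644816, sinh=1.305917; start (x,ẋ)=(0.145138, -0.374045) → end (x,ẋ)=(-0.292624, -2.431003)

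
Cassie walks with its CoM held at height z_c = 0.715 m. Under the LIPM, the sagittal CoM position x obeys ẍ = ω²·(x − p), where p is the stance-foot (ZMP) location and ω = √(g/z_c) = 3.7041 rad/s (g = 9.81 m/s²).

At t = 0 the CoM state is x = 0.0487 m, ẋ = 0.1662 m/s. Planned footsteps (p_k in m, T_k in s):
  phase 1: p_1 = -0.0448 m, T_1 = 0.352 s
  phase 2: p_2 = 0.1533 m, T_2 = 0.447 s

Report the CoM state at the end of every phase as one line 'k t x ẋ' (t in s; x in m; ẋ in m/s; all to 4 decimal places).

phase 1: p=-0.0448, T=0.352, ωT=1.303843, cosh=1.977456, sinh=1.705970; start (x,ẋ)=(0.048700, 0.166200) → end (x,ẋ)=(0.216638, 0.919487)
phase 2: p=0.1533, T=0.447, ωT=1.655733, cosh=2.713934, sinh=2.522982; start (x,ẋ)=(0.216638, 0.919487) → end (x,ẋ)=(0.951487, 3.087342)

1 0.3520 0.2166 0.9195
2 0.7990 0.9515 3.0873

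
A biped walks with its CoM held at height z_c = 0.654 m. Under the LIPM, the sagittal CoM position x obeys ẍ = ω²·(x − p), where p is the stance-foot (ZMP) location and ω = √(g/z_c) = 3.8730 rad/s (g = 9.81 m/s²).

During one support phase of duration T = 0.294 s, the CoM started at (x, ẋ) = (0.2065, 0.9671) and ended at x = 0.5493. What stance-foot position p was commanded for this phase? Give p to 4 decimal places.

ωT = 3.8730·0.294 = 1.138662; cosh(ωT) = 1.721417, sinh(ωT) = 1.401170
x(T) = p + (x₀−p)·cosh(ωT) + (ẋ₀/ω)·sinh(ωT) ⇒ p·(1 − cosh) = x(T) − x₀·cosh − (ẋ₀/ω)·sinh
numerator   = 0.5493 − (0.2065)·1.721417 − (0.9671/3.8730)·1.401170 = -0.156049
denominator = 1 − 1.721417 = -0.721417
p = -0.156049 / -0.721417 = 0.2163

p = 0.2163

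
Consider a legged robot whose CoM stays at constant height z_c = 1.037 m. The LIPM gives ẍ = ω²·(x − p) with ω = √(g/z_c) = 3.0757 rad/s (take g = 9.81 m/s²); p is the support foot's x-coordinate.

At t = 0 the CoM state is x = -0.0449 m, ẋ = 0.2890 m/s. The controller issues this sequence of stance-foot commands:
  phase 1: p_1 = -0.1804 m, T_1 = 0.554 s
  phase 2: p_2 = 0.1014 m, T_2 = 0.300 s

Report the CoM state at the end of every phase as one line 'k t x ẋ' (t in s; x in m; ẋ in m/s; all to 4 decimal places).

phase 1: p=-0.1804, T=0.554, ωT=1.703938, cosh=2.838755, sinh=2.656790; start (x,ẋ)=(-0.044900, 0.289000) → end (x,ẋ)=(0.453890, 1.927637)
phase 2: p=0.1014, T=0.300, ωT=0.922710, cosh=1.456770, sinh=1.059330; start (x,ẋ)=(0.453890, 1.927637) → end (x,ẋ)=(1.278811, 3.956599)

1 0.5540 0.4539 1.9276
2 0.8540 1.2788 3.9566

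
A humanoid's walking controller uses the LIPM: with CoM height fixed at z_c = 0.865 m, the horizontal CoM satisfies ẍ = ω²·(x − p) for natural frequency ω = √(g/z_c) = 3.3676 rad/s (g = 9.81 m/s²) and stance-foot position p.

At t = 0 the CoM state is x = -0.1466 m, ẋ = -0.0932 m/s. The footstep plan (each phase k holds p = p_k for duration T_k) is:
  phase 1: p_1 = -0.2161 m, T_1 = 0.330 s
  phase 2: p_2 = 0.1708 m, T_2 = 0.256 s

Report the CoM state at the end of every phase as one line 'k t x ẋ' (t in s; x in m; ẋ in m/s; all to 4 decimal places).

1 0.3300 -0.1366 0.1601
2 0.5860 -0.2118 -0.7837

phase 1: p=-0.2161, T=0.330, ωT=1.111308, cosh=1.683729, sinh=1.354601; start (x,ẋ)=(-0.146600, -0.093200) → end (x,ẋ)=(-0.136570, 0.160118)
phase 2: p=0.1708, T=0.256, ωT=0.862106, cosh=1.395207, sinh=0.972935; start (x,ẋ)=(-0.136570, 0.160118) → end (x,ẋ)=(-0.211785, -0.783686)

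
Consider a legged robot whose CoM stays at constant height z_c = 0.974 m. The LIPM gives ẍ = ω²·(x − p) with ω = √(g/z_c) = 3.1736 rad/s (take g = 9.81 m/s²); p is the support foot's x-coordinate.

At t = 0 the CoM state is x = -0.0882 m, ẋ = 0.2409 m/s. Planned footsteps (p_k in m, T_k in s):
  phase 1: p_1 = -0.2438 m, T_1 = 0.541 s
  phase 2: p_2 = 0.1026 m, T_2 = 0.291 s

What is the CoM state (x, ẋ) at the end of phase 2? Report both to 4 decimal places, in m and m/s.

x = 1.2233, ẋ = 3.9752

phase 1: p=-0.2438, T=0.541, ωT=1.716918, cosh=2.873480, sinh=2.693861; start (x,ẋ)=(-0.088200, 0.240900) → end (x,ẋ)=(0.407798, 2.022483)
phase 2: p=0.1026, T=0.291, ωT=0.923518, cosh=1.457626, sinh=1.060506; start (x,ẋ)=(0.407798, 2.022483) → end (x,ẋ)=(1.223307, 3.975204)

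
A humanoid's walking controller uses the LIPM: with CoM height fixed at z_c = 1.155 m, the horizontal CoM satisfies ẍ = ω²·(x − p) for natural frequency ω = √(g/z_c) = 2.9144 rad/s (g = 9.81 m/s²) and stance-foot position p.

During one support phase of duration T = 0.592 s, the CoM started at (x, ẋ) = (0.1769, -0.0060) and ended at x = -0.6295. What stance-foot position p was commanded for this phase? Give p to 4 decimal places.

p = 0.5992

ωT = 2.9144·0.592 = 1.725325; cosh(ωT) = 2.896230, sinh(ωT) = 2.718115
x(T) = p + (x₀−p)·cosh(ωT) + (ẋ₀/ω)·sinh(ωT) ⇒ p·(1 − cosh) = x(T) − x₀·cosh − (ẋ₀/ω)·sinh
numerator   = -0.6295 − (0.1769)·2.896230 − (-0.0060/2.9144)·2.718115 = -1.136247
denominator = 1 − 2.896230 = -1.896230
p = -1.136247 / -1.896230 = 0.5992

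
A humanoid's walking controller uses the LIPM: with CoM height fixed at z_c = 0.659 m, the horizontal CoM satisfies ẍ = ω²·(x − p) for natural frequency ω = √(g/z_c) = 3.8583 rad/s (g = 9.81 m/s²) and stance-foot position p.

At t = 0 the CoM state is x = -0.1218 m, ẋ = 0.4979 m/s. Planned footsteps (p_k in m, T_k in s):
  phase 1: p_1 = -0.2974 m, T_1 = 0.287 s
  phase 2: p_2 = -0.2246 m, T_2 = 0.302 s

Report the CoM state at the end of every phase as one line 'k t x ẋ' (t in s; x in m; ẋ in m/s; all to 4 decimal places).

phase 1: p=-0.2974, T=0.287, ωT=1.107332, cosh=1.678357, sinh=1.347917; start (x,ẋ)=(-0.121800, 0.497900) → end (x,ẋ)=(0.171263, 1.748891)
phase 2: p=-0.2246, T=0.302, ωT=1.165207, cosh=1.759222, sinh=1.447364; start (x,ẋ)=(0.171263, 1.748891) → end (x,ẋ)=(1.127873, 5.287332)

1 0.2870 0.1713 1.7489
2 0.5890 1.1279 5.2873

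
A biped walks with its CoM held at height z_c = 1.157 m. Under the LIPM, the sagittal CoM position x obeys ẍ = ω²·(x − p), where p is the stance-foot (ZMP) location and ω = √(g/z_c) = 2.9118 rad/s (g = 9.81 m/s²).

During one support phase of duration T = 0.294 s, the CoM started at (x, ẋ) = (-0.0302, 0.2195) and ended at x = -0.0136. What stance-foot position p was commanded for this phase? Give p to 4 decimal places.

p = 0.1139

ωT = 2.9118·0.294 = 0.856069; cosh(ωT) = 1.389359, sinh(ωT) = 0.964531
x(T) = p + (x₀−p)·cosh(ωT) + (ẋ₀/ω)·sinh(ωT) ⇒ p·(1 − cosh) = x(T) − x₀·cosh − (ẋ₀/ω)·sinh
numerator   = -0.0136 − (-0.0302)·1.389359 − (0.2195/2.9118)·0.964531 = -0.044350
denominator = 1 − 1.389359 = -0.389359
p = -0.044350 / -0.389359 = 0.1139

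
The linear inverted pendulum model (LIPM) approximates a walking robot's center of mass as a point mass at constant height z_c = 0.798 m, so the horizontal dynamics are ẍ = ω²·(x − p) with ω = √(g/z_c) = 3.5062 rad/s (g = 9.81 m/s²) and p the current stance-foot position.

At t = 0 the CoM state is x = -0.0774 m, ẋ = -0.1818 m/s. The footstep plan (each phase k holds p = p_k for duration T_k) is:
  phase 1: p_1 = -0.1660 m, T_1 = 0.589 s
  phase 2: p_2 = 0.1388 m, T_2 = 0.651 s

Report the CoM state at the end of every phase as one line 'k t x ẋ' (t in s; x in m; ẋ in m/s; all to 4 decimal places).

phase 1: p=-0.1660, T=0.589, ωT=2.065152, cosh=4.006647, sinh=3.879848; start (x,ẋ)=(-0.077400, -0.181800) → end (x,ẋ)=(-0.012185, 0.476864)
phase 2: p=0.1388, T=0.651, ωT=2.282536, cosh=4.951766, sinh=4.849741; start (x,ẋ)=(-0.012185, 0.476864) → end (x,ẋ)=(0.050750, -0.206058)

1 0.5890 -0.0122 0.4769
2 1.2400 0.0508 -0.2061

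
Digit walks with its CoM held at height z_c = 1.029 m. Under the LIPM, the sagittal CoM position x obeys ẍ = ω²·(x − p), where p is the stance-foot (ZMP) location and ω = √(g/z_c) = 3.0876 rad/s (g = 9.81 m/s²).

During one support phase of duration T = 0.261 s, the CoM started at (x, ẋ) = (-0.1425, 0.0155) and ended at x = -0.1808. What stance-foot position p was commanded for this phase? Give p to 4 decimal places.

ωT = 3.0876·0.261 = 0.805864; cosh(ωT) = 1.342665, sinh(ωT) = 0.895963
x(T) = p + (x₀−p)·cosh(ωT) + (ẋ₀/ω)·sinh(ωT) ⇒ p·(1 − cosh) = x(T) − x₀·cosh − (ẋ₀/ω)·sinh
numerator   = -0.1808 − (-0.1425)·1.342665 − (0.0155/3.0876)·0.895963 = 0.006032
denominator = 1 − 1.342665 = -0.342665
p = 0.006032 / -0.342665 = -0.0176

p = -0.0176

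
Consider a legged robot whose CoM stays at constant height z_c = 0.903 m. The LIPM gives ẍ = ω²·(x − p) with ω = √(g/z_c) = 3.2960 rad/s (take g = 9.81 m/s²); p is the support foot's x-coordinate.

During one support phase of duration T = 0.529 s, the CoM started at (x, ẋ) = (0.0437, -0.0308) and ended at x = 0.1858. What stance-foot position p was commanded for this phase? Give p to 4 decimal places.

p = -0.0426

ωT = 3.2960·0.529 = 1.743584; cosh(ωT) = 2.946346, sinh(ωT) = 2.771453
x(T) = p + (x₀−p)·cosh(ωT) + (ẋ₀/ω)·sinh(ωT) ⇒ p·(1 − cosh) = x(T) − x₀·cosh − (ẋ₀/ω)·sinh
numerator   = 0.1858 − (0.0437)·2.946346 − (-0.0308/3.2960)·2.771453 = 0.082943
denominator = 1 − 2.946346 = -1.946346
p = 0.082943 / -1.946346 = -0.0426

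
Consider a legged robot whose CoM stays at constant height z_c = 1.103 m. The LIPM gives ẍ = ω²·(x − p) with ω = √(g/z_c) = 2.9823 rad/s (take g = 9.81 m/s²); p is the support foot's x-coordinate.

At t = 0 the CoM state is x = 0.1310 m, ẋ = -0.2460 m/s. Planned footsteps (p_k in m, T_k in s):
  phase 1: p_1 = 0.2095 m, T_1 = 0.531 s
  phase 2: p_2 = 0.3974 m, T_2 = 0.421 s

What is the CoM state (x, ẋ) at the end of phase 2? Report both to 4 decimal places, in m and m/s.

phase 1: p=0.2095, T=0.531, ωT=1.583601, cosh=2.538853, sinh=2.333618; start (x,ẋ)=(0.131000, -0.246000) → end (x,ẋ)=(-0.182292, -1.170883)
phase 2: p=0.3974, T=0.421, ωT=1.255548, cosh=1.897341, sinh=1.612421; start (x,ẋ)=(-0.182292, -1.170883) → end (x,ẋ)=(-1.335528, -5.009144)

x = -1.3355, ẋ = -5.0091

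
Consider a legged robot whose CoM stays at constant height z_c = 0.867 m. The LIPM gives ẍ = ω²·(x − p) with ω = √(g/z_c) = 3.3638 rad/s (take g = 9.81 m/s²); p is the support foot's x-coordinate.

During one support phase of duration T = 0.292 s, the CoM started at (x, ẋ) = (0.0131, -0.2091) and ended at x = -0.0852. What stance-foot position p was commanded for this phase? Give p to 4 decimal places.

p = 0.0647

ωT = 3.3638·0.292 = 0.982230; cosh(ωT) = 1.522439, sinh(ωT) = 1.147964
x(T) = p + (x₀−p)·cosh(ωT) + (ẋ₀/ω)·sinh(ωT) ⇒ p·(1 − cosh) = x(T) − x₀·cosh − (ẋ₀/ω)·sinh
numerator   = -0.0852 − (0.0131)·1.522439 − (-0.2091/3.3638)·1.147964 = -0.033784
denominator = 1 − 1.522439 = -0.522439
p = -0.033784 / -0.522439 = 0.0647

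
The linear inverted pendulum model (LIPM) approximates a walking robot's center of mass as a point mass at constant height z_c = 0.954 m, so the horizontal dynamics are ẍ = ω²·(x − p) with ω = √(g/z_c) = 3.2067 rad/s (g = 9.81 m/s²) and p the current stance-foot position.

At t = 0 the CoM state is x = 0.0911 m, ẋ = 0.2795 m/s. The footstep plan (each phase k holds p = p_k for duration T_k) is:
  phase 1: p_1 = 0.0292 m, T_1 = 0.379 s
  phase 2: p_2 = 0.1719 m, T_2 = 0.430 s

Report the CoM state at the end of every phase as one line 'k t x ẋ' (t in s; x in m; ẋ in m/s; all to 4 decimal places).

phase 1: p=0.0292, T=0.379, ωT=1.215339, cosh=1.834024, sinh=1.537414; start (x,ẋ)=(0.091100, 0.279500) → end (x,ẋ)=(0.276729, 0.817778)
phase 2: p=0.1719, T=0.430, ωT=1.378881, cosh=2.111158, sinh=1.859298; start (x,ẋ)=(0.276729, 0.817778) → end (x,ẋ)=(0.867372, 2.351472)

1 0.3790 0.2767 0.8178
2 0.8090 0.8674 2.3515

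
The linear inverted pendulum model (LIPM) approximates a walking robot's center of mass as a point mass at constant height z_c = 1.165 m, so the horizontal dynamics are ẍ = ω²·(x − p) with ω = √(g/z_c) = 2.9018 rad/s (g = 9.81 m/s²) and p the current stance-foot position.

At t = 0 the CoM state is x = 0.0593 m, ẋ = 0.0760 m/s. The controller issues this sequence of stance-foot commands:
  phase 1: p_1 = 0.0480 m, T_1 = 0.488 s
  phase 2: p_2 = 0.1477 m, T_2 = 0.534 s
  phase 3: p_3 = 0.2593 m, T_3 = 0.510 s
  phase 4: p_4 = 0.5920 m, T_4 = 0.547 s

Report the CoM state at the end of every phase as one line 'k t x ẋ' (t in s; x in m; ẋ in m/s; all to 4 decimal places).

1 0.4880 0.1234 0.2294
2 1.0220 0.2658 0.4062
3 1.5320 0.5658 0.9775
4 2.0790 1.3144 2.3118

phase 1: p=0.0480, T=0.488, ωT=1.416078, cosh=2.181796, sinh=1.939132; start (x,ẋ)=(0.059300, 0.076000) → end (x,ẋ)=(0.123441, 0.229401)
phase 2: p=0.1477, T=0.534, ωT=1.549561, cosh=2.460872, sinh=2.248531; start (x,ẋ)=(0.123441, 0.229401) → end (x,ẋ)=(0.265760, 0.406245)
phase 3: p=0.2593, T=0.510, ωT=1.479918, cosh=2.310121, sinh=2.082465; start (x,ẋ)=(0.265760, 0.406245) → end (x,ẋ)=(0.565763, 0.977512)
phase 4: p=0.5920, T=0.547, ωT=1.587285, cosh=2.547466, sinh=2.342986; start (x,ẋ)=(0.565763, 0.977512) → end (x,ẋ)=(1.314430, 2.311798)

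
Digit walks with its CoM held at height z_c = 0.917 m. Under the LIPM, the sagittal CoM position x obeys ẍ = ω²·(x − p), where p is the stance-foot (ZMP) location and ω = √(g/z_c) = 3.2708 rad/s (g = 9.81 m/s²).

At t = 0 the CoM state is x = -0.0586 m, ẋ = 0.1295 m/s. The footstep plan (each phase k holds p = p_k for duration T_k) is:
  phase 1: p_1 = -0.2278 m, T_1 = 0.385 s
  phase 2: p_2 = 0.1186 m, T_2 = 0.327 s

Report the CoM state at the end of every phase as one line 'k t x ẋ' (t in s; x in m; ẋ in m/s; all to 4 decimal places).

1 0.3850 0.1584 1.1427
2 0.7120 0.6325 2.0283

phase 1: p=-0.2278, T=0.385, ωT=1.259258, cosh=1.903336, sinh=1.619471; start (x,ẋ)=(-0.058600, 0.129500) → end (x,ẋ)=(0.158364, 1.142729)
phase 2: p=0.1186, T=0.327, ωT=1.069552, cosh=1.628617, sinh=1.285455; start (x,ẋ)=(0.158364, 1.142729) → end (x,ẋ)=(0.632463, 2.028253)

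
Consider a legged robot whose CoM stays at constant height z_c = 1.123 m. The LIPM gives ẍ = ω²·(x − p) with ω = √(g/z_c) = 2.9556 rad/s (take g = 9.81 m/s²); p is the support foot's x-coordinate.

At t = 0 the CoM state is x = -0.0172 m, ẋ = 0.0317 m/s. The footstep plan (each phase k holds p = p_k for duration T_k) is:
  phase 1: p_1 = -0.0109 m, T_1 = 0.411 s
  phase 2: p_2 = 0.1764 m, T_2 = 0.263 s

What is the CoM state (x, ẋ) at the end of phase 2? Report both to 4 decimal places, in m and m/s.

phase 1: p=-0.0109, T=0.411, ωT=1.214752, cosh=1.833120, sinh=1.536337; start (x,ẋ)=(-0.017200, 0.031700) → end (x,ẋ)=(-0.005971, 0.029503)
phase 2: p=0.1764, T=0.263, ωT=0.777323, cosh=1.317637, sinh=0.858002; start (x,ẋ)=(-0.005971, 0.029503) → end (x,ẋ)=(-0.055334, -0.423602)

x = -0.0553, ẋ = -0.4236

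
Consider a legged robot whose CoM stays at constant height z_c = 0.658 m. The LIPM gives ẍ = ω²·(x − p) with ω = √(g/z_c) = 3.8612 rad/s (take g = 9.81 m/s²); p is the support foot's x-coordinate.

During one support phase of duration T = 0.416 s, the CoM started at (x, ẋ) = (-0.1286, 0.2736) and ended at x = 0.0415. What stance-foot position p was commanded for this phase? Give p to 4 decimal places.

p = -0.1290

ωT = 3.8612·0.416 = 1.606259; cosh(ωT) = 2.592384, sinh(ωT) = 2.391747
x(T) = p + (x₀−p)·cosh(ωT) + (ẋ₀/ω)·sinh(ωT) ⇒ p·(1 − cosh) = x(T) − x₀·cosh − (ẋ₀/ω)·sinh
numerator   = 0.0415 − (-0.1286)·2.592384 − (0.2736/3.8612)·2.391747 = 0.205404
denominator = 1 − 2.592384 = -1.592384
p = 0.205404 / -1.592384 = -0.1290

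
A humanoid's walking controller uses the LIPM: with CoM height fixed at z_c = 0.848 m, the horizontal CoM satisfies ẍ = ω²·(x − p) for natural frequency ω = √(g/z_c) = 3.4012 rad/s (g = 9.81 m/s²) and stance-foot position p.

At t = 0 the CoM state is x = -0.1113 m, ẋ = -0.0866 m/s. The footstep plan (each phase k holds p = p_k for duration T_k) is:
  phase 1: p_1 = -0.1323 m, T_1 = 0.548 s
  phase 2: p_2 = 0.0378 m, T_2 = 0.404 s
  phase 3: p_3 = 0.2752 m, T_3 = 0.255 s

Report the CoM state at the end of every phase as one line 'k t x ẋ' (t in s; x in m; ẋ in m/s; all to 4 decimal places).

1 0.5480 -0.1431 -0.0612
2 0.9520 -0.3757 -1.2663
3 1.2070 -1.0012 -3.9433

phase 1: p=-0.1323, T=0.548, ωT=1.863858, cosh=3.301819, sinh=3.146746; start (x,ẋ)=(-0.111300, -0.086600) → end (x,ẋ)=(-0.143083, -0.061181)
phase 2: p=0.0378, T=0.404, ωT=1.374085, cosh=2.102265, sinh=1.849194; start (x,ẋ)=(-0.143083, -0.061181) → end (x,ẋ)=(-0.375727, -1.266277)
phase 3: p=0.2752, T=0.255, ωT=0.867306, cosh=1.400285, sinh=0.980204; start (x,ẋ)=(-0.375727, -1.266277) → end (x,ẋ)=(-1.001217, -3.943256)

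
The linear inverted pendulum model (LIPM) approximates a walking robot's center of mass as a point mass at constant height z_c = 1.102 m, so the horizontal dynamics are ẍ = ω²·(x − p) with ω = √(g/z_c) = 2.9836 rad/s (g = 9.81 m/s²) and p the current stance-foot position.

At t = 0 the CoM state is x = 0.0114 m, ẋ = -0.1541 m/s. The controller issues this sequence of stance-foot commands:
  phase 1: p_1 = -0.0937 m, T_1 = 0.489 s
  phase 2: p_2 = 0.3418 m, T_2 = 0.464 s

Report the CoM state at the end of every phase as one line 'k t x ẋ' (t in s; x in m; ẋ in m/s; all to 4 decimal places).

1 0.4890 0.0395 0.2886
2 0.9530 -0.1185 -1.0753

phase 1: p=-0.0937, T=0.489, ωT=1.458980, cosh=2.267022, sinh=2.034549; start (x,ẋ)=(0.011400, -0.154100) → end (x,ẋ)=(0.039482, 0.288638)
phase 2: p=0.3418, T=0.464, ωT=1.384390, cosh=2.121434, sinh=1.870957; start (x,ẋ)=(0.039482, 0.288638) → end (x,ẋ)=(-0.118549, -1.075271)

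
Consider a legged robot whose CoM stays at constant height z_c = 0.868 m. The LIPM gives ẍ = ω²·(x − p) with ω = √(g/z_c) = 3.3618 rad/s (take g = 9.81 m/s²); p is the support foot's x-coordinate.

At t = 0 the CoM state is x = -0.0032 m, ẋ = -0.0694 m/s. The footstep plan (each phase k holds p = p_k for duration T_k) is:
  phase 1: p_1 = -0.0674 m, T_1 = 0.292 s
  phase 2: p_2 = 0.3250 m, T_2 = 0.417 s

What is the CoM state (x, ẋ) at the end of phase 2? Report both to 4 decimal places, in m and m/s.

x = -0.2804, ẋ = -1.7367

phase 1: p=-0.0674, T=0.292, ωT=0.981646, cosh=1.521769, sinh=1.147075; start (x,ẋ)=(-0.003200, -0.069400) → end (x,ẋ)=(0.006618, 0.141960)
phase 2: p=0.3250, T=0.417, ωT=1.401871, cosh=2.154464, sinh=1.908328; start (x,ẋ)=(0.006618, 0.141960) → end (x,ẋ)=(-0.280360, -1.736708)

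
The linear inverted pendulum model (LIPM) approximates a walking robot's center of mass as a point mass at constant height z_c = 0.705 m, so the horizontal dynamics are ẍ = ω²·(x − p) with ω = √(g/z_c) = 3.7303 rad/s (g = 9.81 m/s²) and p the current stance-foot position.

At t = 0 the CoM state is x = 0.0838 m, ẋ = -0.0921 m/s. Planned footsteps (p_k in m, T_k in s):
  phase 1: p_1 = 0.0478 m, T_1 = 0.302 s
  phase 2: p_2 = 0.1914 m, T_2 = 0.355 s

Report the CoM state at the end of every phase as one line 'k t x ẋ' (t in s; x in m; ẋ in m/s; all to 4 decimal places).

phase 1: p=0.0478, T=0.302, ωT=1.126551, cosh=1.704573, sinh=1.380424; start (x,ẋ)=(0.083800, -0.092100) → end (x,ẋ)=(0.075082, 0.028387)
phase 2: p=0.1914, T=0.355, ωT=1.324256, cosh=2.012695, sinh=1.746694; start (x,ẋ)=(0.075082, 0.028387) → end (x,ẋ)=(-0.029420, -0.700756)

1 0.3020 0.0751 0.0284
2 0.6570 -0.0294 -0.7008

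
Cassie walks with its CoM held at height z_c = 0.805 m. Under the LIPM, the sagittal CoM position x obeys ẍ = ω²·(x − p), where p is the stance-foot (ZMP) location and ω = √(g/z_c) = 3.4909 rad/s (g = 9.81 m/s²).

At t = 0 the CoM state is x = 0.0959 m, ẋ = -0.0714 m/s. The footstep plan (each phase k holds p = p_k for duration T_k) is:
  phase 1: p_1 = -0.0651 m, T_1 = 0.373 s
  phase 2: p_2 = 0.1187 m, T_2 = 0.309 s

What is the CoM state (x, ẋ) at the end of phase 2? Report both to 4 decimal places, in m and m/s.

x = 0.5855, ẋ = 1.7891

phase 1: p=-0.0651, T=0.373, ωT=1.302106, cosh=1.974495, sinh=1.702536; start (x,ẋ)=(0.095900, -0.071400) → end (x,ẋ)=(0.217971, 0.815906)
phase 2: p=0.1187, T=0.309, ωT=1.078688, cosh=1.640430, sinh=1.300389; start (x,ẋ)=(0.217971, 0.815906) → end (x,ẋ)=(0.585479, 1.789082)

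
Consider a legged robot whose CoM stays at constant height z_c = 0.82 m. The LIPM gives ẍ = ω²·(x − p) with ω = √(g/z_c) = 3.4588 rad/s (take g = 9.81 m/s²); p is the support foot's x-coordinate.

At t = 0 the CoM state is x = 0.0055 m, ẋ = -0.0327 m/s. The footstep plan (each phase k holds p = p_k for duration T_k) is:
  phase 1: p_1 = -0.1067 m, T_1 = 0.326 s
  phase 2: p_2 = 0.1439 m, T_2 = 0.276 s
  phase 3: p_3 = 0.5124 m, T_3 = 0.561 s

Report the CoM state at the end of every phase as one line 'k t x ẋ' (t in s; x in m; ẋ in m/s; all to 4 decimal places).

phase 1: p=-0.1067, T=0.326, ωT=1.127569, cosh=1.705980, sinh=1.382160; start (x,ẋ)=(0.005500, -0.032700) → end (x,ẋ)=(0.071644, 0.480599)
phase 2: p=0.1439, T=0.276, ωT=0.954629, cosh=1.491331, sinh=1.106376; start (x,ẋ)=(0.071644, 0.480599) → end (x,ẋ)=(0.189873, 0.440227)
phase 3: p=0.5124, T=0.561, ωT=1.940387, cosh=3.552546, sinh=3.408897; start (x,ẋ)=(0.189873, 0.440227) → end (x,ẋ)=(-0.199517, -2.238893)

1 0.3260 0.0716 0.4806
2 0.6020 0.1899 0.4402
3 1.1630 -0.1995 -2.2389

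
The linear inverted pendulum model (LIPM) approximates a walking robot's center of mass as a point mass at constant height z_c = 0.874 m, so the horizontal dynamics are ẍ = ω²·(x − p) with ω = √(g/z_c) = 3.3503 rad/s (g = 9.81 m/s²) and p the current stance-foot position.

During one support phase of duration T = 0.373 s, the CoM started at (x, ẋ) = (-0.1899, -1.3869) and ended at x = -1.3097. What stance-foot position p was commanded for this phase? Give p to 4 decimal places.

ωT = 3.3503·0.373 = 1.249662; cosh(ωT) = 1.887882, sinh(ωT) = 1.601281
x(T) = p + (x₀−p)·cosh(ωT) + (ẋ₀/ω)·sinh(ωT) ⇒ p·(1 − cosh) = x(T) − x₀·cosh − (ẋ₀/ω)·sinh
numerator   = -1.3097 − (-0.1899)·1.887882 − (-1.3869/3.3503)·1.601281 = -0.288320
denominator = 1 − 1.887882 = -0.887882
p = -0.288320 / -0.887882 = 0.3247

p = 0.3247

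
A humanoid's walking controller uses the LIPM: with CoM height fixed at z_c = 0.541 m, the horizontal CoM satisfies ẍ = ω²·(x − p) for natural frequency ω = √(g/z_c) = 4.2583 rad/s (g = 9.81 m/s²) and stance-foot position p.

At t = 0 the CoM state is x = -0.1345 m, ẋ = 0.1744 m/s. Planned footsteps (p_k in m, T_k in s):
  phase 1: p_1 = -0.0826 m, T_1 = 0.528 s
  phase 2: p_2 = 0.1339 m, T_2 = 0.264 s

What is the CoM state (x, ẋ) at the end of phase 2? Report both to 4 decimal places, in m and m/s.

phase 1: p=-0.0826, T=0.528, ωT=2.248382, cosh=4.788985, sinh=4.683416; start (x,ẋ)=(-0.134500, 0.174400) → end (x,ẋ)=(-0.139338, -0.199863)
phase 2: p=0.1339, T=0.264, ωT=1.124191, cosh=1.701321, sinh=1.376406; start (x,ẋ)=(-0.139338, -0.199863) → end (x,ẋ)=(-0.395566, -1.941517)

x = -0.3956, ẋ = -1.9415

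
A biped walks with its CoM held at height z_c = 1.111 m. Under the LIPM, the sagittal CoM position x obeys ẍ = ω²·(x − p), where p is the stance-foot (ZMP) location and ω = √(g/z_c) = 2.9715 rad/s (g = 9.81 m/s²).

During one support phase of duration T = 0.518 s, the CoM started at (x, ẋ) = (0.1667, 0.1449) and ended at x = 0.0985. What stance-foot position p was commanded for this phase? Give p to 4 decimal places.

p = 0.2895

ωT = 2.9715·0.518 = 1.539237; cosh(ωT) = 2.437789, sinh(ωT) = 2.223244
x(T) = p + (x₀−p)·cosh(ωT) + (ẋ₀/ω)·sinh(ωT) ⇒ p·(1 − cosh) = x(T) − x₀·cosh − (ẋ₀/ω)·sinh
numerator   = 0.0985 − (0.1667)·2.437789 − (0.1449/2.9715)·2.223244 = -0.416292
denominator = 1 − 2.437789 = -1.437789
p = -0.416292 / -1.437789 = 0.2895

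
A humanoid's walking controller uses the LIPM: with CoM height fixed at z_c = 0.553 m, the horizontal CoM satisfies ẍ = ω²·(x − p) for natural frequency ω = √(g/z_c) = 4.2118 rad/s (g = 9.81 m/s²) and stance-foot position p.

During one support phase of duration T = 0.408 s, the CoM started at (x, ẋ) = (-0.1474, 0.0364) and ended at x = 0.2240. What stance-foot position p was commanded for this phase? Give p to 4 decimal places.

p = -0.3328

ωT = 4.2118·0.408 = 1.718414; cosh(ωT) = 2.877515, sinh(ωT) = 2.698165
x(T) = p + (x₀−p)·cosh(ωT) + (ẋ₀/ω)·sinh(ωT) ⇒ p·(1 − cosh) = x(T) − x₀·cosh − (ẋ₀/ω)·sinh
numerator   = 0.2240 − (-0.1474)·2.877515 − (0.0364/4.2118)·2.698165 = 0.624827
denominator = 1 − 2.877515 = -1.877515
p = 0.624827 / -1.877515 = -0.3328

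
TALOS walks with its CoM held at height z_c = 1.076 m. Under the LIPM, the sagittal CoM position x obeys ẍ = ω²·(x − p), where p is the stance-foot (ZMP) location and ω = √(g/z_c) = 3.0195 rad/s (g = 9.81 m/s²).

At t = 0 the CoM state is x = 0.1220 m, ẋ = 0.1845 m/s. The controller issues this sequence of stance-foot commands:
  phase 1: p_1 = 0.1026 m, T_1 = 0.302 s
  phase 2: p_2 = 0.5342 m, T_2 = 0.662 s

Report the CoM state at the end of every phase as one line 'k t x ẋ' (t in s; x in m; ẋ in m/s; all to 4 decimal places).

1 0.3020 0.1944 0.3278
2 0.9640 -0.3495 -2.4850

phase 1: p=0.1026, T=0.302, ωT=0.911889, cosh=1.445392, sinh=1.043628; start (x,ẋ)=(0.122000, 0.184500) → end (x,ẋ)=(0.194409, 0.327809)
phase 2: p=0.5342, T=0.662, ωT=1.998909, cosh=3.758241, sinh=3.622758; start (x,ẋ)=(0.194409, 0.327809) → end (x,ẋ)=(-0.349515, -2.484959)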